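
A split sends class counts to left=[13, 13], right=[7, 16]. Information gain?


Parent = [20, 29], H_parent = 0.9755
H_left = 1 (n=26), H_right = 0.8865 (n=23)
H_children = (26/49)·1 + (23/49)·0.8865 = 0.9467
IG = 0.9755 - 0.9467 = 0.0288

0.0288


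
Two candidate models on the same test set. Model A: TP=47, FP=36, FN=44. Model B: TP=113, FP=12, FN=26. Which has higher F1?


Model A: P=47/83=0.5663, R=47/91=0.5165, F1=2PR/(P+R)=2TP/(2TP+FP+FN)=94/174=0.5402
Model B: P=113/125=0.904, R=113/139=0.8129, F1=2PR/(P+R)=2TP/(2TP+FP+FN)=226/264=0.8561
0.5402 < 0.8561 → Model B

Model B


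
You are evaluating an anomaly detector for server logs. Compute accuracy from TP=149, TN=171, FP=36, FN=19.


Accuracy = (TP+TN)/(TP+TN+FP+FN)
= (149+171)/(375)
= 320/375 = 85.33%

85.33%


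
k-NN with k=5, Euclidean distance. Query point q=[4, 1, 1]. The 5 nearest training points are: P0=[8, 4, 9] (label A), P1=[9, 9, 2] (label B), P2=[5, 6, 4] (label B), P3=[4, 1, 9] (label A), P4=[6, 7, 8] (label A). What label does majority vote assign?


d(q,P0) = 9.434  (label A)
d(q,P1) = 9.4868  (label B)
d(q,P2) = 5.9161  (label B)
d(q,P3) = 8.0  (label A)
d(q,P4) = 9.434  (label A)
Votes: A=3, B=2
Majority → A

A


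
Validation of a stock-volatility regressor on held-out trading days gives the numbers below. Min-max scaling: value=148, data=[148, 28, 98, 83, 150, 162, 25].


min=25, max=162
(148-25)/(162-25) = 123/137 = 0.8978

0.8978


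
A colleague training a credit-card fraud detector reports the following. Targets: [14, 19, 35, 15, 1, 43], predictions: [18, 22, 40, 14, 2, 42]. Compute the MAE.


Absolute errors: |14-18|=4, |19-22|=3, |35-40|=5, |15-14|=1, |1-2|=1, |43-42|=1
Sum = 15
MAE = 15/6 = 5/2

5/2


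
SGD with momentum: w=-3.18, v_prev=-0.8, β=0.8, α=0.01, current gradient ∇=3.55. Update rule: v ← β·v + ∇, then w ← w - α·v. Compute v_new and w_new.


v_new = 0.8·-0.8 + 3.55 = -0.64 + 3.55 = 2.91
w_new = -3.18 - 0.01·2.91 = -3.18 - 0.0291 = -3.2091

v_new=2.91, w_new=-3.2091


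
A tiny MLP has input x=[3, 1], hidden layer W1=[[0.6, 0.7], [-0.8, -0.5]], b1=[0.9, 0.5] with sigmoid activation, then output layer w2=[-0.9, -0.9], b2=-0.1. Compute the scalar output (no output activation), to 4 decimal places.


z1[0] = (0.6)·(3) + (0.7)·(1) + 0.9 = 3.4
z1[1] = (-0.8)·(3) + (-0.5)·(1) + 0.5 = -2.4
h = sigmoid(z1) = [0.9677, 0.0832]
output = (-0.9)·(0.9677) + (-0.9)·(0.0832) - 0.1 = -1.0458

-1.0458


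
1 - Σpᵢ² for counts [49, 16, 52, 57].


Probabilities: [49/174, 16/174, 52/174, 57/174] ≈ [0.2816, 0.092, 0.2989, 0.3276]
Σpᵢ² = (2401 + 256 + 2704 + 3249)/174² = 8610/30276
Gini = 1 - Σpᵢ² = 1 - 8610/30276 = 0.7156

0.7156


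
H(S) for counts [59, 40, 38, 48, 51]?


Probabilities: [59/236, 40/236, 38/236, 48/236, 51/236] ≈ [0.25, 0.1695, 0.161, 0.2034, 0.2161]
H = -((59/236)·log₂(59/236) + (40/236)·log₂(40/236) + (38/236)·log₂(38/236) + (48/236)·log₂(48/236) + (51/236)·log₂(51/236))
  = 2.3032 bits

2.3032 bits


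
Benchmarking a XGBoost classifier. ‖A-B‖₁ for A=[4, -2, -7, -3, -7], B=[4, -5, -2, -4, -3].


d = |4-4| + |-2+ 5| + |-7+ 2| + |-3+ 4| + |-7+ 3|
  = 0 + 3 + 5 + 1 + 4
  = 13

13


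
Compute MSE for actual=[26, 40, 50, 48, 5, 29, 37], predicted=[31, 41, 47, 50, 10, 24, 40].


Squared errors: (26-31)²=25, (40-41)²=1, (50-47)²=9, (48-50)²=4, (5-10)²=25, (29-24)²=25, (37-40)²=9
Sum = 98
MSE = 98/7 = 14

14


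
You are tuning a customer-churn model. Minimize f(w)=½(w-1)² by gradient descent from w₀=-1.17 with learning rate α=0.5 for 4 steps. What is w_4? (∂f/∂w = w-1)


step 1: grad = -1.17-1 = -2.17; w = -1.17 - 0.5·(-2.17) = -0.085
step 2: grad = -0.085-1 = -1.085; w = -0.085 - 0.5·(-1.085) = 0.4575
step 3: grad = 0.4575-1 = -0.5425; w = 0.4575 - 0.5·(-0.5425) = 0.72875
step 4: grad = 0.72875-1 = -0.27125; w = 0.72875 - 0.5·(-0.27125) = 0.864375

0.864375


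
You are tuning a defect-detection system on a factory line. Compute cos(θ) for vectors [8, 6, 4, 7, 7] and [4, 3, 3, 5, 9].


A·B = 8·4 + 6·3 + 4·3 + 7·5 + 7·9 = 160
‖A‖ = √214 = 14.6287, ‖B‖ = √140 = 11.8322
cos = 160/(√214·√140) = 160/√29960 = 0.9244

0.9244


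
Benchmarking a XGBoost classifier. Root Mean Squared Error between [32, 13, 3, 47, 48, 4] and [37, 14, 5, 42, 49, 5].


MSE = 57/6 = 9.5
RMSE = √(57/6) = 3.0822

3.0822


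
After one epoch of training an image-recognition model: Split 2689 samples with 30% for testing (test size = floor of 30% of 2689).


Test = ⌊2689·30/100⌋ = 806
Train = 2689 - 806 = 1883

Train: 1883, Test: 806


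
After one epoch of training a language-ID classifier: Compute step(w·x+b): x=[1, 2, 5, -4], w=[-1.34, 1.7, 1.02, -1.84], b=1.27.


z = (1)·(-1.34) + (2)·(1.7) + (5)·(1.02) + (-4)·(-1.84) + 1.27
  = 15.79
step(z) = 1 (z≥0)

1


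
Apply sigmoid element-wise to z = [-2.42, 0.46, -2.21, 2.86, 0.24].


σ(-2.42) = 1/(1+e^2.42) = 0.0817
σ(0.46) = 1/(1+e^-0.46) = 0.613
σ(-2.21) = 1/(1+e^2.21) = 0.0989
σ(2.86) = 1/(1+e^-2.86) = 0.9458
σ(0.24) = 1/(1+e^-0.24) = 0.5597
result = [0.0817, 0.613, 0.0989, 0.9458, 0.5597]

[0.0817, 0.613, 0.0989, 0.9458, 0.5597]


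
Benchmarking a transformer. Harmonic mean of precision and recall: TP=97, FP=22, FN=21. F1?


Precision = 97/119 = 0.8151
Recall = 97/118 = 0.822
F1 = 2·P·R/(P+R) = 2·TP/(2·TP+FP+FN) = 194/(194+22+21) = 194/237 = 0.8186

0.8186


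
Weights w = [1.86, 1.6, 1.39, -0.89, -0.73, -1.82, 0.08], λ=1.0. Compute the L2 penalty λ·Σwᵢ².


‖w‖₂² = (1.86)² + (1.6)² + (1.39)² + (-0.89)² + (-0.73)² + (-1.82)² + (0.08)²
     = 3.4596 + 2.56 + 1.9321 + 0.7921 + 0.5329 + 3.3124 + 0.0064
     = 12.5955
λ·‖w‖₂² = 1.0·12.5955 = 12.5955

12.5955


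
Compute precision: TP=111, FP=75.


Precision = TP/(TP+FP)
= 111/(111+75)
= 111/186 = 59.68%

59.68%


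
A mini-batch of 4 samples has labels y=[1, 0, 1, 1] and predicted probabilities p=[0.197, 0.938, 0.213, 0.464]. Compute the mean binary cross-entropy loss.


L[0] = -ln(0.197) = 1.6246
L[1] = -ln(1-0.938) = -ln(0.062) = 2.7806
L[2] = -ln(0.213) = 1.5465
L[3] = -ln(0.464) = 0.7679
mean = (1.6246 + 2.7806 + 1.5465 + 0.7679)/4 = 1.6799

1.6799


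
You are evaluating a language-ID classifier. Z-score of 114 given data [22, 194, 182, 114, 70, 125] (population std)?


μ = 117.8333, σ = 59.8008
z = (114 - 117.8333)/59.8008 = -0.0641

-0.0641


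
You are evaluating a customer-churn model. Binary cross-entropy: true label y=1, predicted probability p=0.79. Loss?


BCE = -[y·ln(p) + (1-y)·ln(1-p)]
= -1·ln(0.79) - 0
= -ln(0.79) = 0.2357

0.2357


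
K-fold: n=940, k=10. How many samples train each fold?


Fold size = 940/10 = 94
Training per fold = 940 - 94 = 846

846


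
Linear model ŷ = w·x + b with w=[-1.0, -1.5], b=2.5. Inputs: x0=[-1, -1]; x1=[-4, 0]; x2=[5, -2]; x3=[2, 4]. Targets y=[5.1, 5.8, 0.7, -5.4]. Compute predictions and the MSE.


ŷ0 = (-1.0)·(-1) + (-1.5)·(-1) + 2.5 = 5.0
ŷ1 = (-1.0)·(-4) + (-1.5)·(0) + 2.5 = 6.5
ŷ2 = (-1.0)·(5) + (-1.5)·(-2) + 2.5 = 0.5
ŷ3 = (-1.0)·(2) + (-1.5)·(4) + 2.5 = -5.5
errors² = [0.01, 0.49, 0.04, 0.01]
MSE = 0.5500/4 = 0.1375

0.1375


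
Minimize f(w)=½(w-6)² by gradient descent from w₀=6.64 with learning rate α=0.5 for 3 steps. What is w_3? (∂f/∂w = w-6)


step 1: grad = 6.64-6 = 0.64; w = 6.64 - 0.5·(0.64) = 6.32
step 2: grad = 6.32-6 = 0.32; w = 6.32 - 0.5·(0.32) = 6.16
step 3: grad = 6.16-6 = 0.16; w = 6.16 - 0.5·(0.16) = 6.08

6.08


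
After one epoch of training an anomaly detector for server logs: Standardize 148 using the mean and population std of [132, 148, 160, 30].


μ = 117.5, σ = 51.4854
z = (148 - 117.5)/51.4854 = 0.5924

0.5924


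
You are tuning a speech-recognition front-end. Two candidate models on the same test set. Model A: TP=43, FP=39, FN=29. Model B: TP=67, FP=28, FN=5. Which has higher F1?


Model A: P=43/82=0.5244, R=43/72=0.5972, F1=2PR/(P+R)=2TP/(2TP+FP+FN)=86/154=0.5584
Model B: P=67/95=0.7053, R=67/72=0.9306, F1=2PR/(P+R)=2TP/(2TP+FP+FN)=134/167=0.8024
0.5584 < 0.8024 → Model B

Model B


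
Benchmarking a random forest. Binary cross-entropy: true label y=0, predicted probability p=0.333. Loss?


BCE = -[y·ln(p) + (1-y)·ln(1-p)]
= -0 - 1·ln(1-0.333)
= -ln(0.667) = 0.405

0.405


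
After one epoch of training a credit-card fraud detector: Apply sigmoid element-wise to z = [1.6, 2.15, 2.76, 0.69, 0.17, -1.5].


σ(1.6) = 1/(1+e^-1.6) = 0.832
σ(2.15) = 1/(1+e^-2.15) = 0.8957
σ(2.76) = 1/(1+e^-2.76) = 0.9405
σ(0.69) = 1/(1+e^-0.69) = 0.666
σ(0.17) = 1/(1+e^-0.17) = 0.5424
σ(-1.5) = 1/(1+e^1.5) = 0.1824
result = [0.832, 0.8957, 0.9405, 0.666, 0.5424, 0.1824]

[0.832, 0.8957, 0.9405, 0.666, 0.5424, 0.1824]


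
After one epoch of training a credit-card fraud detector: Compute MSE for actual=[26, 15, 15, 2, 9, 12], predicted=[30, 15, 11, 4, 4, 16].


Squared errors: (26-30)²=16, (15-15)²=0, (15-11)²=16, (2-4)²=4, (9-4)²=25, (12-16)²=16
Sum = 77
MSE = 77/6 = 77/6

77/6


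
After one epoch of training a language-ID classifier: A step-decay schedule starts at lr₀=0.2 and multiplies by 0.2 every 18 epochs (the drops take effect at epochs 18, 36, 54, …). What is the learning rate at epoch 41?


n_drops = ⌊41/18⌋ = 2
lr = 0.2·0.2^2 = 0.2·0.04 = 0.008

0.008


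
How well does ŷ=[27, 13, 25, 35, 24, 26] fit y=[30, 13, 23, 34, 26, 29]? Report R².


ȳ = 25.8333
SS_res = Σ(y-ŷ)² = 27
SS_tot = Σ(y-ȳ)² = 266.83
R² = 1 - SS_res/SS_tot = 1 - 0.1012 = 0.8988

0.8988


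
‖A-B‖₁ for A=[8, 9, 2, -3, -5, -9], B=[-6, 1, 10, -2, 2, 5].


d = |8+ 6| + |9-1| + |2-10| + |-3+ 2| + |-5-2| + |-9-5|
  = 14 + 8 + 8 + 1 + 7 + 14
  = 52

52


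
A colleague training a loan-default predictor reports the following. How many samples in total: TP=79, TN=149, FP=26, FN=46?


Total = TP + TN + FP + FN
= 79 + 149 + 26 + 46
= 300
(Predicted positive: 105, predicted negative: 195)

300


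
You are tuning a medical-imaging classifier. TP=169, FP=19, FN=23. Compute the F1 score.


Precision = 169/188 = 0.8989
Recall = 169/192 = 0.8802
F1 = 2·P·R/(P+R) = 2·TP/(2·TP+FP+FN) = 338/(338+19+23) = 338/380 = 0.8895

0.8895


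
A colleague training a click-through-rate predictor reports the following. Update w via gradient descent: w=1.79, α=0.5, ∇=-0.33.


w_new = w - α·∇
= 1.79 - 0.5·-0.33
= 1.79 + 0.165
= 1.955

1.955


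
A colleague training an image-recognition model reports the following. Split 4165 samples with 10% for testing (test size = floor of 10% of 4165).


Test = ⌊4165·10/100⌋ = 416
Train = 4165 - 416 = 3749

Train: 3749, Test: 416


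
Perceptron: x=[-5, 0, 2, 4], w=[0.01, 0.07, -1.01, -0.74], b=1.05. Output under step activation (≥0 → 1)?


z = (-5)·(0.01) + (0)·(0.07) + (2)·(-1.01) + (4)·(-0.74) + 1.05
  = -3.98
step(z) = 0 (z<0)

0


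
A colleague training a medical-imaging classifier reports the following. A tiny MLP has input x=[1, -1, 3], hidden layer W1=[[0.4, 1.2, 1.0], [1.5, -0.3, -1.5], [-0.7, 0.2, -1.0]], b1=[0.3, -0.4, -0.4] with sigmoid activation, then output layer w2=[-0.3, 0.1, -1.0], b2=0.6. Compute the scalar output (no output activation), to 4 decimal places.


z1[0] = (0.4)·(1) + (1.2)·(-1) + (1.0)·(3) + 0.3 = 2.5
z1[1] = (1.5)·(1) + (-0.3)·(-1) + (-1.5)·(3) - 0.4 = -3.1
z1[2] = (-0.7)·(1) + (0.2)·(-1) + (-1.0)·(3) - 0.4 = -4.3
h = sigmoid(z1) = [0.9241, 0.0431, 0.0134]
output = (-0.3)·(0.9241) + (0.1)·(0.0431) + (-1.0)·(0.0134) + 0.6 = 0.3137

0.3137


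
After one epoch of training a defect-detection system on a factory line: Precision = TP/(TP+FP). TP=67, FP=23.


Precision = TP/(TP+FP)
= 67/(67+23)
= 67/90 = 74.44%

74.44%


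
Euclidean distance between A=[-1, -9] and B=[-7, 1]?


d = √((-1+ 7)² + (-9-1)²)
  = √(36 + 100)
  = √136 = 11.6619

11.6619


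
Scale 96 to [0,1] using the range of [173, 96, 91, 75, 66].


min=66, max=173
(96-66)/(173-66) = 30/107 = 0.2804

0.2804


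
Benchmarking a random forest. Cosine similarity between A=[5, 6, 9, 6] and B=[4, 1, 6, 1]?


A·B = 5·4 + 6·1 + 9·6 + 6·1 = 86
‖A‖ = √178 = 13.3417, ‖B‖ = √54 = 7.3485
cos = 86/(√178·√54) = 86/√9612 = 0.8772

0.8772


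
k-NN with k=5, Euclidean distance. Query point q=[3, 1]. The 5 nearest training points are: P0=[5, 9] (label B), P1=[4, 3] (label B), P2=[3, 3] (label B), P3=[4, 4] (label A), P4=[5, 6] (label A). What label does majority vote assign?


d(q,P0) = 8.2462  (label B)
d(q,P1) = 2.2361  (label B)
d(q,P2) = 2.0  (label B)
d(q,P3) = 3.1623  (label A)
d(q,P4) = 5.3852  (label A)
Votes: A=2, B=3
Majority → B

B


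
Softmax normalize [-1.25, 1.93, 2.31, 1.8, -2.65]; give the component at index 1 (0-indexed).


Exponentials: e^-1.25=0.2865, e^1.93=6.8895, e^2.31=10.0744, e^1.8=6.0496, e^-2.65=0.0707
Sum = 23.3707
Softmax = [0.0123, 0.2948, 0.4311, 0.2589, 0.003]
p[1] = 6.8895/23.3707 = 0.2948

0.2948


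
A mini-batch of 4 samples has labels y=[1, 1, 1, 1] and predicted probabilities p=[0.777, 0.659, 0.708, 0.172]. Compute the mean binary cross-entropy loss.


L[0] = -ln(0.777) = 0.2523
L[1] = -ln(0.659) = 0.417
L[2] = -ln(0.708) = 0.3453
L[3] = -ln(0.172) = 1.7603
mean = (0.2523 + 0.417 + 0.3453 + 1.7603)/4 = 0.6937

0.6937


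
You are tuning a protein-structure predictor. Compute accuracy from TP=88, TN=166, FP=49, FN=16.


Accuracy = (TP+TN)/(TP+TN+FP+FN)
= (88+166)/(319)
= 254/319 = 79.62%

79.62%


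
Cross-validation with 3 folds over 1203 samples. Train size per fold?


Fold size = 1203/3 = 401
Training per fold = 1203 - 401 = 802

802


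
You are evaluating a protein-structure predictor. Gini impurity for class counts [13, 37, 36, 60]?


Probabilities: [13/146, 37/146, 36/146, 60/146] ≈ [0.089, 0.2534, 0.2466, 0.411]
Σpᵢ² = (169 + 1369 + 1296 + 3600)/146² = 6434/21316
Gini = 1 - Σpᵢ² = 1 - 6434/21316 = 0.6982

0.6982


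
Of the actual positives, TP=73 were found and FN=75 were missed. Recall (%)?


Recall = TP/(TP+FN)
= 73/(73+75)
= 73/148 = 49.32%

49.32%


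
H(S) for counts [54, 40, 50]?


Probabilities: [54/144, 40/144, 50/144] ≈ [0.375, 0.2778, 0.3472]
H = -((54/144)·log₂(54/144) + (40/144)·log₂(40/144) + (50/144)·log₂(50/144))
  = 1.5739 bits

1.5739 bits


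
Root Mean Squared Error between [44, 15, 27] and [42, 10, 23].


MSE = 45/3 = 15
RMSE = √(45/3) = 3.873

3.873


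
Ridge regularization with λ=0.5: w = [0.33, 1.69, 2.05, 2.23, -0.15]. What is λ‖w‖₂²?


‖w‖₂² = (0.33)² + (1.69)² + (2.05)² + (2.23)² + (-0.15)²
     = 0.1089 + 2.8561 + 4.2025 + 4.9729 + 0.0225
     = 12.1629
λ·‖w‖₂² = 0.5·12.1629 = 6.08145

6.08145


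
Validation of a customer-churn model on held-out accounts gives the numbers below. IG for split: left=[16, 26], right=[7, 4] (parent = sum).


Parent = [23, 30], H_parent = 0.9874
H_left = 0.9587 (n=42), H_right = 0.9457 (n=11)
H_children = (42/53)·0.9587 + (11/53)·0.9457 = 0.956
IG = 0.9874 - 0.956 = 0.0314

0.0314


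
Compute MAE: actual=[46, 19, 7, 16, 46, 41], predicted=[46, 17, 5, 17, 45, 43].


Absolute errors: |46-46|=0, |19-17|=2, |7-5|=2, |16-17|=1, |46-45|=1, |41-43|=2
Sum = 8
MAE = 8/6 = 4/3

4/3


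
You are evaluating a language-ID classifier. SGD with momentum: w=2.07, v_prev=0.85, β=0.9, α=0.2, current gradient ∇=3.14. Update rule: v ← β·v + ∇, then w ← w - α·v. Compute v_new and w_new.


v_new = 0.9·0.85 + 3.14 = 0.765 + 3.14 = 3.905
w_new = 2.07 - 0.2·3.905 = 2.07 - 0.781 = 1.289

v_new=3.905, w_new=1.289


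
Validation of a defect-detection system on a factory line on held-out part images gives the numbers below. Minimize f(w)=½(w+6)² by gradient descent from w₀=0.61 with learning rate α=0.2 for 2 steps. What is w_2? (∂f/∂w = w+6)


step 1: grad = 0.61+6 = 6.61; w = 0.61 - 0.2·(6.61) = -0.712
step 2: grad = -0.712+6 = 5.288; w = -0.712 - 0.2·(5.288) = -1.7696

-1.7696


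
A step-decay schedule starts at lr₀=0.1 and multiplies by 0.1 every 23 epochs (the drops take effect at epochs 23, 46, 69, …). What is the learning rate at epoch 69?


n_drops = ⌊69/23⌋ = 3
lr = 0.1·0.1^3 = 0.1·0.001 = 0.0001

0.0001


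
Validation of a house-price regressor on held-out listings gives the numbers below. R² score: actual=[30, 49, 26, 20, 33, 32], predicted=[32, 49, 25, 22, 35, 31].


ȳ = 31.6667
SS_res = Σ(y-ŷ)² = 14
SS_tot = Σ(y-ȳ)² = 473.33
R² = 1 - SS_res/SS_tot = 1 - 0.0296 = 0.9704

0.9704


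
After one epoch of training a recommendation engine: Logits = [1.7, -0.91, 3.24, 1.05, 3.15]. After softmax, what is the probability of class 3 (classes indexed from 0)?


Exponentials: e^1.7=5.4739, e^-0.91=0.4025, e^3.24=25.5337, e^1.05=2.8577, e^3.15=23.3361
Sum = 57.6039
Softmax = [0.095, 0.007, 0.4433, 0.0496, 0.4051]
p[3] = 2.8577/57.6039 = 0.0496

0.0496


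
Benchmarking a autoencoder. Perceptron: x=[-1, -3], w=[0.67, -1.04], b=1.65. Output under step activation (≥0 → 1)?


z = (-1)·(0.67) + (-3)·(-1.04) + 1.65
  = 4.1
step(z) = 1 (z≥0)

1


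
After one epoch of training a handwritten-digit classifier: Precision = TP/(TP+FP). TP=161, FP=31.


Precision = TP/(TP+FP)
= 161/(161+31)
= 161/192 = 83.85%

83.85%


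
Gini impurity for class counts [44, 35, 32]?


Probabilities: [44/111, 35/111, 32/111] ≈ [0.3964, 0.3153, 0.2883]
Σpᵢ² = (1936 + 1225 + 1024)/111² = 4185/12321
Gini = 1 - Σpᵢ² = 1 - 4185/12321 = 0.6603

0.6603


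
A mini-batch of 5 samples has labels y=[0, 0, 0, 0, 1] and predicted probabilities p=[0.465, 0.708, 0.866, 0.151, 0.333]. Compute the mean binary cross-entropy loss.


L[0] = -ln(1-0.465) = -ln(0.535) = 0.6255
L[1] = -ln(1-0.708) = -ln(0.292) = 1.231
L[2] = -ln(1-0.866) = -ln(0.134) = 2.0099
L[3] = -ln(1-0.151) = -ln(0.849) = 0.1637
L[4] = -ln(0.333) = 1.0996
mean = (0.6255 + 1.231 + 2.0099 + 0.1637 + 1.0996)/5 = 1.0259

1.0259


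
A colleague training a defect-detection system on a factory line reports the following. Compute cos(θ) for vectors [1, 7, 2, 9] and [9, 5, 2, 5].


A·B = 1·9 + 7·5 + 2·2 + 9·5 = 93
‖A‖ = √135 = 11.619, ‖B‖ = √135 = 11.619
cos = 93/(√135·√135) = 93/√18225 = 0.6889

0.6889


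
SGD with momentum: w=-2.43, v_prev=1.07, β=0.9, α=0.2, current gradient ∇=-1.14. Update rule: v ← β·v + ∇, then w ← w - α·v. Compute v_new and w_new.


v_new = 0.9·1.07 - 1.14 = 0.963 - 1.14 = -0.177
w_new = -2.43 - 0.2·-0.177 = -2.43 + 0.0354 = -2.3946

v_new=-0.177, w_new=-2.3946


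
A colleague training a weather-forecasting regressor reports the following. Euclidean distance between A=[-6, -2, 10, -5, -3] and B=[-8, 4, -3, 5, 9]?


d = √((-6+ 8)² + (-2-4)² + (10+ 3)² + (-5-5)² + (-3-9)²)
  = √(4 + 36 + 169 + 100 + 144)
  = √453 = 21.2838

21.2838


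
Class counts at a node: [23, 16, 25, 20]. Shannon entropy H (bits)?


Probabilities: [23/84, 16/84, 25/84, 20/84] ≈ [0.2738, 0.1905, 0.2976, 0.2381]
H = -((23/84)·log₂(23/84) + (16/84)·log₂(16/84) + (25/84)·log₂(25/84) + (20/84)·log₂(20/84))
  = 1.9807 bits

1.9807 bits


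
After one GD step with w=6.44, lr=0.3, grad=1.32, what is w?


w_new = w - α·∇
= 6.44 - 0.3·1.32
= 6.44 - 0.396
= 6.044

6.044


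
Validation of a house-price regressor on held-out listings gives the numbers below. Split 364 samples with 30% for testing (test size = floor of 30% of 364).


Test = ⌊364·30/100⌋ = 109
Train = 364 - 109 = 255

Train: 255, Test: 109


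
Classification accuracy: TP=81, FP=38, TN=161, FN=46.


Accuracy = (TP+TN)/(TP+TN+FP+FN)
= (81+161)/(326)
= 242/326 = 74.23%

74.23%


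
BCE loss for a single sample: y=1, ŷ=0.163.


BCE = -[y·ln(p) + (1-y)·ln(1-p)]
= -1·ln(0.163) - 0
= -ln(0.163) = 1.814

1.814


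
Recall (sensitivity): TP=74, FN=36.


Recall = TP/(TP+FN)
= 74/(74+36)
= 74/110 = 67.27%

67.27%


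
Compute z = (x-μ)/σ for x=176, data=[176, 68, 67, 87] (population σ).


μ = 99.5, σ = 44.8804
z = (176 - 99.5)/44.8804 = 1.7045

1.7045


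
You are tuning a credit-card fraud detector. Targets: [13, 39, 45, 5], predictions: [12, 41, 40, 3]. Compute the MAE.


Absolute errors: |13-12|=1, |39-41|=2, |45-40|=5, |5-3|=2
Sum = 10
MAE = 10/4 = 5/2

5/2


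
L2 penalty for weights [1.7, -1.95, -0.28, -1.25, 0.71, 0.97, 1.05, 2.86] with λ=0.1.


‖w‖₂² = (1.7)² + (-1.95)² + (-0.28)² + (-1.25)² + (0.71)² + (0.97)² + (1.05)² + (2.86)²
     = 2.89 + 3.8025 + 0.0784 + 1.5625 + 0.5041 + 0.9409 + 1.1025 + 8.1796
     = 19.0605
λ·‖w‖₂² = 0.1·19.0605 = 1.90605

1.90605


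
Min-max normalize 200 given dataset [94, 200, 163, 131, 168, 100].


min=94, max=200
(200-94)/(200-94) = 106/106 = 1.0

1.0


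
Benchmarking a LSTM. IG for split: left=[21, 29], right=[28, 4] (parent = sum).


Parent = [49, 33], H_parent = 0.9724
H_left = 0.9815 (n=50), H_right = 0.5436 (n=32)
H_children = (50/82)·0.9815 + (32/82)·0.5436 = 0.8106
IG = 0.9724 - 0.8106 = 0.1618

0.1618


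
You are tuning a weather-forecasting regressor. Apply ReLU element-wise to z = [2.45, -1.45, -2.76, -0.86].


ReLU(2.45) = max(0, 2.45) = 2.45
ReLU(-1.45) = max(0, -1.45) = 0.0
ReLU(-2.76) = max(0, -2.76) = 0.0
ReLU(-0.86) = max(0, -0.86) = 0.0
result = [2.45, 0.0, 0.0, 0.0]

[2.45, 0.0, 0.0, 0.0]


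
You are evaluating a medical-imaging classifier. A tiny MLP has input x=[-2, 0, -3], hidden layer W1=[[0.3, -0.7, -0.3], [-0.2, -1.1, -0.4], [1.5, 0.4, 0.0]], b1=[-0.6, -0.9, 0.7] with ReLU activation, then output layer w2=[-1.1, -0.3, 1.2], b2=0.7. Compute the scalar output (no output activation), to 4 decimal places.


z1[0] = (0.3)·(-2) + (-0.7)·(0) + (-0.3)·(-3) - 0.6 = -0.3
z1[1] = (-0.2)·(-2) + (-1.1)·(0) + (-0.4)·(-3) - 0.9 = 0.7
z1[2] = (1.5)·(-2) + (0.4)·(0) + (0.0)·(-3) + 0.7 = -2.3
h = ReLU(z1) = [0.0, 0.7, 0.0]
output = (-1.1)·(0.0) + (-0.3)·(0.7) + (1.2)·(0.0) + 0.7 = 0.49

0.49


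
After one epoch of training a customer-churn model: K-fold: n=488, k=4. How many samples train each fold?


Fold size = 488/4 = 122
Training per fold = 488 - 122 = 366

366


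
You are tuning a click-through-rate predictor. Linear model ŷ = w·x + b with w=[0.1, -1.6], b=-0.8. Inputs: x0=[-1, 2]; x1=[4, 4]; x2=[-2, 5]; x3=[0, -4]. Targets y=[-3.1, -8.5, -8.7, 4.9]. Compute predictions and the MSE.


ŷ0 = (0.1)·(-1) + (-1.6)·(2) - 0.8 = -4.1
ŷ1 = (0.1)·(4) + (-1.6)·(4) - 0.8 = -6.8
ŷ2 = (0.1)·(-2) + (-1.6)·(5) - 0.8 = -9.0
ŷ3 = (0.1)·(0) + (-1.6)·(-4) - 0.8 = 5.6
errors² = [1.0, 2.89, 0.09, 0.49]
MSE = 4.4700/4 = 1.1175

1.1175


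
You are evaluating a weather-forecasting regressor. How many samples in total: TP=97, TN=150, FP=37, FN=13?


Total = TP + TN + FP + FN
= 97 + 150 + 37 + 13
= 297
(Predicted positive: 134, predicted negative: 163)

297


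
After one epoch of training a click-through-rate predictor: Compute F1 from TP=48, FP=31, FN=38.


Precision = 48/79 = 0.6076
Recall = 48/86 = 0.5581
F1 = 2·P·R/(P+R) = 2·TP/(2·TP+FP+FN) = 96/(96+31+38) = 96/165 = 0.5818

0.5818


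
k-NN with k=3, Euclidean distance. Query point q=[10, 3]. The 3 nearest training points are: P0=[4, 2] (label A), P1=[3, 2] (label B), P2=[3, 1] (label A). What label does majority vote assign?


d(q,P0) = 6.0828  (label A)
d(q,P1) = 7.0711  (label B)
d(q,P2) = 7.2801  (label A)
Votes: A=2, B=1
Majority → A

A


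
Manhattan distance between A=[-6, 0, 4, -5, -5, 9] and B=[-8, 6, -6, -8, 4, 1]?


d = |-6+ 8| + |0-6| + |4+ 6| + |-5+ 8| + |-5-4| + |9-1|
  = 2 + 6 + 10 + 3 + 9 + 8
  = 38

38


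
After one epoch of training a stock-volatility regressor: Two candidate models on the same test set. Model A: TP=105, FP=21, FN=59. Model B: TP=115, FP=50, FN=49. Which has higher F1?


Model A: P=105/126=0.8333, R=105/164=0.6402, F1=2PR/(P+R)=2TP/(2TP+FP+FN)=210/290=0.7241
Model B: P=115/165=0.697, R=115/164=0.7012, F1=2PR/(P+R)=2TP/(2TP+FP+FN)=230/329=0.6991
0.7241 > 0.6991 → Model A

Model A


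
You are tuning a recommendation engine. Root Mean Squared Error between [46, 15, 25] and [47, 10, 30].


MSE = 51/3 = 17
RMSE = √(51/3) = 4.1231

4.1231


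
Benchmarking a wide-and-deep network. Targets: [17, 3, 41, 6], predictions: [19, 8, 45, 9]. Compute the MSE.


Squared errors: (17-19)²=4, (3-8)²=25, (41-45)²=16, (6-9)²=9
Sum = 54
MSE = 54/4 = 27/2

27/2


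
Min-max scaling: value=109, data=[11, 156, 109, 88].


min=11, max=156
(109-11)/(156-11) = 98/145 = 0.6759

0.6759


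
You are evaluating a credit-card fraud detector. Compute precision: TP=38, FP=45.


Precision = TP/(TP+FP)
= 38/(38+45)
= 38/83 = 45.78%

45.78%


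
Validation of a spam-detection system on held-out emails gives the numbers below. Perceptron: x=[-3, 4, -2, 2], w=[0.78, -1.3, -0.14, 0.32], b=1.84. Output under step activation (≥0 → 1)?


z = (-3)·(0.78) + (4)·(-1.3) + (-2)·(-0.14) + (2)·(0.32) + 1.84
  = -4.78
step(z) = 0 (z<0)

0


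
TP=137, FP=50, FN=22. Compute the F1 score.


Precision = 137/187 = 0.7326
Recall = 137/159 = 0.8616
F1 = 2·P·R/(P+R) = 2·TP/(2·TP+FP+FN) = 274/(274+50+22) = 274/346 = 0.7919

0.7919


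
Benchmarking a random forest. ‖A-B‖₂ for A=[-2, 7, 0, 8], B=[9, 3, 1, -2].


d = √((-2-9)² + (7-3)² + (0-1)² + (8+ 2)²)
  = √(121 + 16 + 1 + 100)
  = √238 = 15.4272

15.4272


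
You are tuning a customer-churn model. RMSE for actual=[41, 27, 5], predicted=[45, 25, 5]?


MSE = 20/3 = 6.6667
RMSE = √(20/3) = 2.582

2.582


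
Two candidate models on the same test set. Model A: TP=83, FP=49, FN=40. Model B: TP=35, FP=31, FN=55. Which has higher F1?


Model A: P=83/132=0.6288, R=83/123=0.6748, F1=2PR/(P+R)=2TP/(2TP+FP+FN)=166/255=0.651
Model B: P=35/66=0.5303, R=35/90=0.3889, F1=2PR/(P+R)=2TP/(2TP+FP+FN)=70/156=0.4487
0.651 > 0.4487 → Model A

Model A


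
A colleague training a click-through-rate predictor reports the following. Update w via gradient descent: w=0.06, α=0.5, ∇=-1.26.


w_new = w - α·∇
= 0.06 - 0.5·-1.26
= 0.06 + 0.63
= 0.69

0.69


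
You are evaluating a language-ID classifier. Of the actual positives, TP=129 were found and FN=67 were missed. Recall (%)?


Recall = TP/(TP+FN)
= 129/(129+67)
= 129/196 = 65.82%

65.82%


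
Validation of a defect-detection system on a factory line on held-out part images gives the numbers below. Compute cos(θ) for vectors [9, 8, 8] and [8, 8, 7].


A·B = 9·8 + 8·8 + 8·7 = 192
‖A‖ = √209 = 14.4568, ‖B‖ = √177 = 13.3041
cos = 192/(√209·√177) = 192/√36993 = 0.9983

0.9983


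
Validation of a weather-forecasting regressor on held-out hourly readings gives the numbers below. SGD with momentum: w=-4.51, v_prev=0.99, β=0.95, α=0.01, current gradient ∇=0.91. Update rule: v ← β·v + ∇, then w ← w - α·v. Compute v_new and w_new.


v_new = 0.95·0.99 + 0.91 = 0.9405 + 0.91 = 1.8505
w_new = -4.51 - 0.01·1.8505 = -4.51 - 0.018505 = -4.528505

v_new=1.8505, w_new=-4.528505


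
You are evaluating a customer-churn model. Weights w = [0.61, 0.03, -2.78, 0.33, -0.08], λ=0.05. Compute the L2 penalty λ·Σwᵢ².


‖w‖₂² = (0.61)² + (0.03)² + (-2.78)² + (0.33)² + (-0.08)²
     = 0.3721 + 0.0009 + 7.7284 + 0.1089 + 0.0064
     = 8.2167
λ·‖w‖₂² = 0.05·8.2167 = 0.410835

0.410835


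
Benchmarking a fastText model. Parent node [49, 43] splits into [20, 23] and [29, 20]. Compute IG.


Parent = [49, 43], H_parent = 0.9969
H_left = 0.9965 (n=43), H_right = 0.9755 (n=49)
H_children = (43/92)·0.9965 + (49/92)·0.9755 = 0.9853
IG = 0.9969 - 0.9853 = 0.0116

0.0116


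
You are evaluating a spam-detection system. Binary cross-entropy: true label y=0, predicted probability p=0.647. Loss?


BCE = -[y·ln(p) + (1-y)·ln(1-p)]
= -0 - 1·ln(1-0.647)
= -ln(0.353) = 1.0413

1.0413


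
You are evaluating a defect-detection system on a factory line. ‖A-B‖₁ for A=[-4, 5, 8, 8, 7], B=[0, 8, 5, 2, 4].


d = |-4-0| + |5-8| + |8-5| + |8-2| + |7-4|
  = 4 + 3 + 3 + 6 + 3
  = 19

19


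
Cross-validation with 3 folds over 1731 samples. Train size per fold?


Fold size = 1731/3 = 577
Training per fold = 1731 - 577 = 1154

1154


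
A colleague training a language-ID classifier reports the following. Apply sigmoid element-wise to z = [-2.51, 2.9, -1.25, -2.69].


σ(-2.51) = 1/(1+e^2.51) = 0.0752
σ(2.9) = 1/(1+e^-2.9) = 0.9478
σ(-1.25) = 1/(1+e^1.25) = 0.2227
σ(-2.69) = 1/(1+e^2.69) = 0.0636
result = [0.0752, 0.9478, 0.2227, 0.0636]

[0.0752, 0.9478, 0.2227, 0.0636]


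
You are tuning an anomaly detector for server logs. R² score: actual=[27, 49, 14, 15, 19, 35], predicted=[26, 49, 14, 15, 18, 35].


ȳ = 26.5
SS_res = Σ(y-ŷ)² = 2
SS_tot = Σ(y-ȳ)² = 923.5
R² = 1 - SS_res/SS_tot = 1 - 0.0022 = 0.9978

0.9978


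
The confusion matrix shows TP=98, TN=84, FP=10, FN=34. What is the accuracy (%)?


Accuracy = (TP+TN)/(TP+TN+FP+FN)
= (98+84)/(226)
= 182/226 = 80.53%

80.53%


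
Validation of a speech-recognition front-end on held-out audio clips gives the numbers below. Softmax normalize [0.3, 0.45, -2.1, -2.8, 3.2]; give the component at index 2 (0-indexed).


Exponentials: e^0.3=1.3499, e^0.45=1.5683, e^-2.1=0.1225, e^-2.8=0.0608, e^3.2=24.5325
Sum = 27.634
Softmax = [0.0488, 0.0568, 0.0044, 0.0022, 0.8878]
p[2] = 0.1225/27.634 = 0.0044

0.0044


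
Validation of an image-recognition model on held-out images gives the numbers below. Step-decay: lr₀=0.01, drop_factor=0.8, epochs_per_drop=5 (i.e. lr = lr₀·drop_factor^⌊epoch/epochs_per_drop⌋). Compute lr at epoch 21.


n_drops = ⌊21/5⌋ = 4
lr = 0.01·0.8^4 = 0.01·0.4096 = 0.004096

0.004096


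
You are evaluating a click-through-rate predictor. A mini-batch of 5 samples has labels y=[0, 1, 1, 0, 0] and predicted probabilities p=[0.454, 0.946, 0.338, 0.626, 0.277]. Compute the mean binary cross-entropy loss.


L[0] = -ln(1-0.454) = -ln(0.546) = 0.6051
L[1] = -ln(0.946) = 0.0555
L[2] = -ln(0.338) = 1.0847
L[3] = -ln(1-0.626) = -ln(0.374) = 0.9835
L[4] = -ln(1-0.277) = -ln(0.723) = 0.3243
mean = (0.6051 + 0.0555 + 1.0847 + 0.9835 + 0.3243)/5 = 0.6106

0.6106


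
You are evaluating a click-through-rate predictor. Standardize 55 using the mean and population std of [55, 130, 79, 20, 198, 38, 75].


μ = 85, σ = 56.3966
z = (55 - 85)/56.3966 = -0.5319

-0.5319


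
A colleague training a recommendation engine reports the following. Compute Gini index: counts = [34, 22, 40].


Probabilities: [34/96, 22/96, 40/96] ≈ [0.3542, 0.2292, 0.4167]
Σpᵢ² = (1156 + 484 + 1600)/96² = 3240/9216
Gini = 1 - Σpᵢ² = 1 - 3240/9216 = 0.6484

0.6484


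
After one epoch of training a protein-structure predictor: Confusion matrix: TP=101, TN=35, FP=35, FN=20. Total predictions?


Total = TP + TN + FP + FN
= 101 + 35 + 35 + 20
= 191
(Predicted positive: 136, predicted negative: 55)

191


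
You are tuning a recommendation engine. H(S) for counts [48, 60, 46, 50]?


Probabilities: [48/204, 60/204, 46/204, 50/204] ≈ [0.2353, 0.2941, 0.2255, 0.2451]
H = -((48/204)·log₂(48/204) + (60/204)·log₂(60/204) + (46/204)·log₂(46/204) + (50/204)·log₂(50/204))
  = 1.9922 bits

1.9922 bits


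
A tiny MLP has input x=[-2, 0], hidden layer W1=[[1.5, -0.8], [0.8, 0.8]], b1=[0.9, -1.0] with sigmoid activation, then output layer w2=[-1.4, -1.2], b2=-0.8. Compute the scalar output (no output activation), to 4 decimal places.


z1[0] = (1.5)·(-2) + (-0.8)·(0) + 0.9 = -2.1
z1[1] = (0.8)·(-2) + (0.8)·(0) - 1.0 = -2.6
h = sigmoid(z1) = [0.1091, 0.0691]
output = (-1.4)·(0.1091) + (-1.2)·(0.0691) - 0.8 = -1.0357

-1.0357


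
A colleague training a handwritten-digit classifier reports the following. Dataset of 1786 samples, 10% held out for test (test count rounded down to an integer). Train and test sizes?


Test = ⌊1786·10/100⌋ = 178
Train = 1786 - 178 = 1608

Train: 1608, Test: 178


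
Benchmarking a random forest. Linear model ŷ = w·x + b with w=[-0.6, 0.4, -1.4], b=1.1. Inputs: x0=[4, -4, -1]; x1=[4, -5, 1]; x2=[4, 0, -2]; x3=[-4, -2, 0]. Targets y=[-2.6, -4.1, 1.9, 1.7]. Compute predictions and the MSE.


ŷ0 = (-0.6)·(4) + (0.4)·(-4) + (-1.4)·(-1) + 1.1 = -1.5
ŷ1 = (-0.6)·(4) + (0.4)·(-5) + (-1.4)·(1) + 1.1 = -4.7
ŷ2 = (-0.6)·(4) + (0.4)·(0) + (-1.4)·(-2) + 1.1 = 1.5
ŷ3 = (-0.6)·(-4) + (0.4)·(-2) + (-1.4)·(0) + 1.1 = 2.7
errors² = [1.21, 0.36, 0.16, 1.0]
MSE = 2.7300/4 = 0.6825

0.6825


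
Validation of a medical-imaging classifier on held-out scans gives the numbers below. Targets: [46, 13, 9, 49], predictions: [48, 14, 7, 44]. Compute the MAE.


Absolute errors: |46-48|=2, |13-14|=1, |9-7|=2, |49-44|=5
Sum = 10
MAE = 10/4 = 5/2

5/2


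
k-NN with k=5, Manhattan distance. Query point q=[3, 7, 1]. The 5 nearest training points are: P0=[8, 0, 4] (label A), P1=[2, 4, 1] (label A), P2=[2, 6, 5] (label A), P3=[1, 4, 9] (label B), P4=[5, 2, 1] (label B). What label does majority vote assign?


d(q,P0) = 15  (label A)
d(q,P1) = 4  (label A)
d(q,P2) = 6  (label A)
d(q,P3) = 13  (label B)
d(q,P4) = 7  (label B)
Votes: A=3, B=2
Majority → A

A


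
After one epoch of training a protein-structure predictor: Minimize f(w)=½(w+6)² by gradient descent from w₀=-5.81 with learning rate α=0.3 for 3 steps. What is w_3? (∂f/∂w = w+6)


step 1: grad = -5.81+6 = 0.19; w = -5.81 - 0.3·(0.19) = -5.867
step 2: grad = -5.867+6 = 0.133; w = -5.867 - 0.3·(0.133) = -5.9069
step 3: grad = -5.9069+6 = 0.0931; w = -5.9069 - 0.3·(0.0931) = -5.93483

-5.93483


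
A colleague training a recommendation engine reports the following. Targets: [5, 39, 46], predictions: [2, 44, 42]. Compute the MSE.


Squared errors: (5-2)²=9, (39-44)²=25, (46-42)²=16
Sum = 50
MSE = 50/3 = 50/3

50/3


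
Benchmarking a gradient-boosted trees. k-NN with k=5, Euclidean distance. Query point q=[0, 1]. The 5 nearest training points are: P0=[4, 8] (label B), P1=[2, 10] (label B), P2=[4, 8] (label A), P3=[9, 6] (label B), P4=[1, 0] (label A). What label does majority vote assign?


d(q,P0) = 8.0623  (label B)
d(q,P1) = 9.2195  (label B)
d(q,P2) = 8.0623  (label A)
d(q,P3) = 10.2956  (label B)
d(q,P4) = 1.4142  (label A)
Votes: A=2, B=3
Majority → B

B


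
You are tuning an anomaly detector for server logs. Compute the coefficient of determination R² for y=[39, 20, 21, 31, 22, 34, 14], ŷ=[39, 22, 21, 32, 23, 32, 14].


ȳ = 25.8571
SS_res = Σ(y-ŷ)² = 10
SS_tot = Σ(y-ȳ)² = 478.86
R² = 1 - SS_res/SS_tot = 1 - 0.0209 = 0.9791

0.9791


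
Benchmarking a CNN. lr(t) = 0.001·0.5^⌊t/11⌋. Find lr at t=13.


n_drops = ⌊13/11⌋ = 1
lr = 0.001·0.5^1 = 0.001·0.5 = 0.0005

0.0005


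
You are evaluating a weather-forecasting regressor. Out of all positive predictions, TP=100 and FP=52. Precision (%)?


Precision = TP/(TP+FP)
= 100/(100+52)
= 100/152 = 65.79%

65.79%


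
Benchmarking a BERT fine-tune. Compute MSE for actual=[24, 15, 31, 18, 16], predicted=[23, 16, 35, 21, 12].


Squared errors: (24-23)²=1, (15-16)²=1, (31-35)²=16, (18-21)²=9, (16-12)²=16
Sum = 43
MSE = 43/5 = 43/5

43/5


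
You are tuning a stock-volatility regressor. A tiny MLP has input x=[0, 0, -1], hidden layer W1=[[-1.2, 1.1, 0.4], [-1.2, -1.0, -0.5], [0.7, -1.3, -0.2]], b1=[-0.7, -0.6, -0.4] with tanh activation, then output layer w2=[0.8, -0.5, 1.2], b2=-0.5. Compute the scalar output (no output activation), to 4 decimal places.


z1[0] = (-1.2)·(0) + (1.1)·(0) + (0.4)·(-1) - 0.7 = -1.1
z1[1] = (-1.2)·(0) + (-1.0)·(0) + (-0.5)·(-1) - 0.6 = -0.1
z1[2] = (0.7)·(0) + (-1.3)·(0) + (-0.2)·(-1) - 0.4 = -0.2
h = tanh(z1) = [-0.8005, -0.0997, -0.1974]
output = (0.8)·(-0.8005) + (-0.5)·(-0.0997) + (1.2)·(-0.1974) - 0.5 = -1.3274

-1.3274


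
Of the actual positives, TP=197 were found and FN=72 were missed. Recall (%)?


Recall = TP/(TP+FN)
= 197/(197+72)
= 197/269 = 73.23%

73.23%


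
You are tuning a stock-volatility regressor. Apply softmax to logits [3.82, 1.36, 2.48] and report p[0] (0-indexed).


Exponentials: e^3.82=45.6042, e^1.36=3.8962, e^2.48=11.9413
Sum = 61.4417
Softmax = [0.7422, 0.0634, 0.1944]
p[0] = 45.6042/61.4417 = 0.7422

0.7422


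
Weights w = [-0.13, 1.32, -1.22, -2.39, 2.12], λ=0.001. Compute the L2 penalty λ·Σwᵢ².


‖w‖₂² = (-0.13)² + (1.32)² + (-1.22)² + (-2.39)² + (2.12)²
     = 0.0169 + 1.7424 + 1.4884 + 5.7121 + 4.4944
     = 13.4542
λ·‖w‖₂² = 0.001·13.4542 = 0.013454

0.013454


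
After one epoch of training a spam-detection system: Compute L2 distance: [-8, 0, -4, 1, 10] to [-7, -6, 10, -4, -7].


d = √((-8+ 7)² + (0+ 6)² + (-4-10)² + (1+ 4)² + (10+ 7)²)
  = √(1 + 36 + 196 + 25 + 289)
  = √547 = 23.388

23.388


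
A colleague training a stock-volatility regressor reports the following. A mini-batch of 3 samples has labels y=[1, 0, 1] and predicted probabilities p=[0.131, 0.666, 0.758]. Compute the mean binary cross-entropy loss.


L[0] = -ln(0.131) = 2.0326
L[1] = -ln(1-0.666) = -ln(0.334) = 1.0966
L[2] = -ln(0.758) = 0.2771
mean = (2.0326 + 1.0966 + 0.2771)/3 = 1.1354

1.1354


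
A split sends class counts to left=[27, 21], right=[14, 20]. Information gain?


Parent = [41, 41], H_parent = 1
H_left = 0.9887 (n=48), H_right = 0.9774 (n=34)
H_children = (48/82)·0.9887 + (34/82)·0.9774 = 0.984
IG = 1 - 0.984 = 0.016

0.016


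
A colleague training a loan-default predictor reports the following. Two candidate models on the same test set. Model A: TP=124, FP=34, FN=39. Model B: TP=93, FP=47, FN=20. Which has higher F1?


Model A: P=124/158=0.7848, R=124/163=0.7607, F1=2PR/(P+R)=2TP/(2TP+FP+FN)=248/321=0.7726
Model B: P=93/140=0.6643, R=93/113=0.823, F1=2PR/(P+R)=2TP/(2TP+FP+FN)=186/253=0.7352
0.7726 > 0.7352 → Model A

Model A


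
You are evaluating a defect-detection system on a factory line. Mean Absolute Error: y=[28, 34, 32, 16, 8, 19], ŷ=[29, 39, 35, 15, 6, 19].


Absolute errors: |28-29|=1, |34-39|=5, |32-35|=3, |16-15|=1, |8-6|=2, |19-19|=0
Sum = 12
MAE = 12/6 = 2

2


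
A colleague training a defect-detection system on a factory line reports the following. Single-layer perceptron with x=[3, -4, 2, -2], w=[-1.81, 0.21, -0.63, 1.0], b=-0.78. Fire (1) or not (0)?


z = (3)·(-1.81) + (-4)·(0.21) + (2)·(-0.63) + (-2)·(1.0) - 0.78
  = -10.31
step(z) = 0 (z<0)

0


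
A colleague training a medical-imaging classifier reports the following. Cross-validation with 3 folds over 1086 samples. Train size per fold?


Fold size = 1086/3 = 362
Training per fold = 1086 - 362 = 724

724


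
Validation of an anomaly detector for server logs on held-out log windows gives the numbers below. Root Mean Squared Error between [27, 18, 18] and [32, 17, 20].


MSE = 30/3 = 10
RMSE = √(30/3) = 3.1623

3.1623


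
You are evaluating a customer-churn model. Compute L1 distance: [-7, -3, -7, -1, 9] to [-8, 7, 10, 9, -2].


d = |-7+ 8| + |-3-7| + |-7-10| + |-1-9| + |9+ 2|
  = 1 + 10 + 17 + 10 + 11
  = 49

49


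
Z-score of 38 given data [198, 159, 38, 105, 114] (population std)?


μ = 122.8, σ = 53.9459
z = (38 - 122.8)/53.9459 = -1.5719

-1.5719


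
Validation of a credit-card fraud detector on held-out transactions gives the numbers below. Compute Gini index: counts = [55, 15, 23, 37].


Probabilities: [55/130, 15/130, 23/130, 37/130] ≈ [0.4231, 0.1154, 0.1769, 0.2846]
Σpᵢ² = (3025 + 225 + 529 + 1369)/130² = 5148/16900
Gini = 1 - Σpᵢ² = 1 - 5148/16900 = 0.6954

0.6954


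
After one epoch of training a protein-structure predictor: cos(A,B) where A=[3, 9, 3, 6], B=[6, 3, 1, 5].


A·B = 3·6 + 9·3 + 3·1 + 6·5 = 78
‖A‖ = √135 = 11.619, ‖B‖ = √71 = 8.4261
cos = 78/(√135·√71) = 78/√9585 = 0.7967

0.7967
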